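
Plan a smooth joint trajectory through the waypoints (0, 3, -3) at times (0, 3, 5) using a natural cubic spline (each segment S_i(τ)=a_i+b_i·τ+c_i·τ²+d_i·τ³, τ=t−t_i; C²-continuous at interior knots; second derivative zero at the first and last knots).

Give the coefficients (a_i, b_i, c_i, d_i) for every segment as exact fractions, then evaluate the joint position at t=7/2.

Δ: Δ0=1, Δ1=-3
row 1: diag=10, rhs=-24; c'=1/5, d'=-12/5
back: M1=-12/5
M: M0=0, M1=-12/5, M2=0
seg 0: a=0, c=M0/2=0, d=(M1−M0)/(6·3)=-2/15, b=Δ0−h0·(2M0+M1)/6=11/5
seg 1: a=3, c=M1/2=-6/5, d=(M2−M1)/(6·2)=1/5, b=Δ1−h1·(2M1+M2)/6=-7/5
t_q=7/2 → seg 1, τ=1/2; S=3+-7/5·τ+-6/5·τ²+1/5·τ³=81/40

  seg 0: a=0 b=11/5 c=0 d=-2/15
  seg 1: a=3 b=-7/5 c=-6/5 d=1/5
S(7/2) = 81/40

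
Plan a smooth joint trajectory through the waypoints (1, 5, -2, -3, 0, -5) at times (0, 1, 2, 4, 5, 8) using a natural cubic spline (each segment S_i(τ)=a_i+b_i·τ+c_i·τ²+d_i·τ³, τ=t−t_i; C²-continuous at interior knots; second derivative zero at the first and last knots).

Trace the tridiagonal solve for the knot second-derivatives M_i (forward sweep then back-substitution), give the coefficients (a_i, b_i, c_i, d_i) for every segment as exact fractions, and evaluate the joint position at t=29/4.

Δ: Δ0=4, Δ1=-7, Δ2=-1/2, Δ3=3, Δ4=-5/3
row 1: diag=4, rhs=-66; c'=1/4, d'=-33/2
row 2: denom=6−1·1/4=23/4; d'=(39−1·-33/2)/(23/4)=222/23
row 3: denom=6−2·8/23=122/23; d'=(21−2·222/23)/(122/23)=39/122
row 4: denom=8−1·23/122=953/122; d'=(-28−1·39/122)/(953/122)=-3455/953
back: M4=-3455/953
back: M3=39/122−23/122·-3455/953=956/953
back: M2=222/23−8/23·956/953=8866/953
back: M1=-33/2−1/4·8866/953=-17941/953
M: M0=0, M1=-17941/953, M2=8866/953, M3=956/953, M4=-3455/953, M5=0
seg 0: a=1, c=M0/2=0, d=(M1−M0)/(6·1)=-17941/5718, b=Δ0−h0·(2M0+M1)/6=40813/5718
seg 1: a=5, c=M1/2=-17941/1906, d=(M2−M1)/(6·1)=26807/5718, b=Δ1−h1·(2M1+M2)/6=-6505/2859
seg 2: a=-2, c=M2/2=4433/953, d=(M3−M2)/(6·2)=-3955/5718, b=Δ2−h2·(2M2+M3)/6=-40235/5718
seg 3: a=-3, c=M3/2=478/953, d=(M4−M3)/(6·1)=-4411/5718, b=Δ3−h3·(2M3+M4)/6=18697/5718
seg 4: a=0, c=M4/2=-3455/1906, d=(M5−M4)/(6·3)=3455/17154, b=Δ4−h4·(2M4+M5)/6=5600/2859
t_q=29/4 → seg 4, τ=9/4; S=0+5600/2859·τ+-3455/1906·τ²+3455/17154·τ³=-301965/121984

  seg 0: a=1 b=40813/5718 c=0 d=-17941/5718
  seg 1: a=5 b=-6505/2859 c=-17941/1906 d=26807/5718
  seg 2: a=-2 b=-40235/5718 c=4433/953 d=-3955/5718
  seg 3: a=-3 b=18697/5718 c=478/953 d=-4411/5718
  seg 4: a=0 b=5600/2859 c=-3455/1906 d=3455/17154
S(29/4) = -301965/121984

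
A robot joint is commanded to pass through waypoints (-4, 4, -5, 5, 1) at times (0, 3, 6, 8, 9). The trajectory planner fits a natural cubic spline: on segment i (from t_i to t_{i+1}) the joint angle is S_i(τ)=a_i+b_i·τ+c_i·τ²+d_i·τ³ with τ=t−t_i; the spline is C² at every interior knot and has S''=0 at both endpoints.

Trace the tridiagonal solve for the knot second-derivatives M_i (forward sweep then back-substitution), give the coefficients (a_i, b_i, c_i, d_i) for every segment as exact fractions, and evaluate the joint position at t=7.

  seg 0: a=-4 b=1597/309 c=0 d=-773/2781
  seg 1: a=4 b=-722/309 c=-773/309 d=2114/2781
  seg 2: a=-5 b=982/309 c=447/103 d=-2119/1236
  seg 3: a=5 b=-11/309 c=-1225/206 d=1225/618
S(7) = 331/412

Δ: Δ0=8/3, Δ1=-3, Δ2=5, Δ3=-4
row 1: diag=12, rhs=-34; c'=1/4, d'=-17/6
row 2: denom=10−3·1/4=37/4; d'=(48−3·-17/6)/(37/4)=226/37
row 3: denom=6−2·8/37=206/37; d'=(-54−2·226/37)/(206/37)=-1225/103
back: M3=-1225/103
back: M2=226/37−8/37·-1225/103=894/103
back: M1=-17/6−1/4·894/103=-1546/309
M: M0=0, M1=-1546/309, M2=894/103, M3=-1225/103, M4=0
seg 0: a=-4, c=M0/2=0, d=(M1−M0)/(6·3)=-773/2781, b=Δ0−h0·(2M0+M1)/6=1597/309
seg 1: a=4, c=M1/2=-773/309, d=(M2−M1)/(6·3)=2114/2781, b=Δ1−h1·(2M1+M2)/6=-722/309
seg 2: a=-5, c=M2/2=447/103, d=(M3−M2)/(6·2)=-2119/1236, b=Δ2−h2·(2M2+M3)/6=982/309
seg 3: a=5, c=M3/2=-1225/206, d=(M4−M3)/(6·1)=1225/618, b=Δ3−h3·(2M3+M4)/6=-11/309
t_q=7 → seg 2, τ=1; S=-5+982/309·τ+447/103·τ²+-2119/1236·τ³=331/412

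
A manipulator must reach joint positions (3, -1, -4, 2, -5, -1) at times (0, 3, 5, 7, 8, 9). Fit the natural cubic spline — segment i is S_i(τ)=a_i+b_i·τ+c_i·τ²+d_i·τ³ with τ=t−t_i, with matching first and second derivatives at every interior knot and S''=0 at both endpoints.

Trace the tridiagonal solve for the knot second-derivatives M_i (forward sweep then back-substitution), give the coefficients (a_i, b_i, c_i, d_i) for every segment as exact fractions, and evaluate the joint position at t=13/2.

  seg 0: a=3 b=-2401/4764 c=0 d=-439/4764
  seg 1: a=-1 b=-7127/2382 c=-1317/1588 d=7505/9528
  seg 2: a=-4 b=3743/1191 c=1547/397 d=-2363/1191
  seg 3: a=2 b=-6049/1191 c=-3179/397 d=7249/1191
  seg 4: a=-5 b=-3376/1191 c=4070/397 d=-4070/1191
S(13/2) = 8847/3176

Δ: Δ0=-4/3, Δ1=-3/2, Δ2=3, Δ3=-7, Δ4=4
row 1: diag=10, rhs=-1; c'=1/5, d'=-1/10
row 2: denom=8−2·1/5=38/5; d'=(27−2·-1/10)/(38/5)=68/19
row 3: denom=6−2·5/19=104/19; d'=(-60−2·68/19)/(104/19)=-319/26
row 4: denom=4−1·19/104=397/104; d'=(66−1·-319/26)/(397/104)=8140/397
back: M4=8140/397
back: M3=-319/26−19/104·8140/397=-6358/397
back: M2=68/19−5/19·-6358/397=3094/397
back: M1=-1/10−1/5·3094/397=-1317/794
M: M0=0, M1=-1317/794, M2=3094/397, M3=-6358/397, M4=8140/397, M5=0
seg 0: a=3, c=M0/2=0, d=(M1−M0)/(6·3)=-439/4764, b=Δ0−h0·(2M0+M1)/6=-2401/4764
seg 1: a=-1, c=M1/2=-1317/1588, d=(M2−M1)/(6·2)=7505/9528, b=Δ1−h1·(2M1+M2)/6=-7127/2382
seg 2: a=-4, c=M2/2=1547/397, d=(M3−M2)/(6·2)=-2363/1191, b=Δ2−h2·(2M2+M3)/6=3743/1191
seg 3: a=2, c=M3/2=-3179/397, d=(M4−M3)/(6·1)=7249/1191, b=Δ3−h3·(2M3+M4)/6=-6049/1191
seg 4: a=-5, c=M4/2=4070/397, d=(M5−M4)/(6·1)=-4070/1191, b=Δ4−h4·(2M4+M5)/6=-3376/1191
t_q=13/2 → seg 2, τ=3/2; S=-4+3743/1191·τ+1547/397·τ²+-2363/1191·τ³=8847/3176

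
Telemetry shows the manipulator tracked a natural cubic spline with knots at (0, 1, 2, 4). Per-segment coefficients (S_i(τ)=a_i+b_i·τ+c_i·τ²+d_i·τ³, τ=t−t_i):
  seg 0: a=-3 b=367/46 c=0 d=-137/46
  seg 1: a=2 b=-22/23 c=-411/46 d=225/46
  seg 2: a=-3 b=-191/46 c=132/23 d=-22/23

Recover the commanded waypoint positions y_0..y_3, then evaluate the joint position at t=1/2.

y_0=-3 y_1=2 y_2=-3 y_3=4
S(1/2) = 227/368

y_0 = S_0(0) = a_0 = -3
y_1 = S_1(0) = a_1 = 2
y_2 = S_2(0) = a_2 = -3
y_3 = S_2(2) = 4
t_q=1/2 is in segment 0 (τ=1/2); S_0(τ)=227/368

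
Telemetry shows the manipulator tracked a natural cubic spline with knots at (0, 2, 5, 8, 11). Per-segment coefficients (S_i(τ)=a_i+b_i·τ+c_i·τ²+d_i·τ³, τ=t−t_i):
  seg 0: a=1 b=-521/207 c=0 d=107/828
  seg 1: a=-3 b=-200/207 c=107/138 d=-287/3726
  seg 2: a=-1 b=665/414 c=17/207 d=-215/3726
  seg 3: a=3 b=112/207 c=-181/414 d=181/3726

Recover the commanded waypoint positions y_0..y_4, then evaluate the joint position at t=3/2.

y_0 = S_0(0) = a_0 = 1
y_1 = S_1(0) = a_1 = -3
y_2 = S_2(0) = a_2 = -1
y_3 = S_3(0) = a_3 = 3
y_4 = S_3(3) = 2
t_q=3/2 is in segment 0 (τ=3/2); S_0(τ)=-5165/2208

y_0=1 y_1=-3 y_2=-1 y_3=3 y_4=2
S(3/2) = -5165/2208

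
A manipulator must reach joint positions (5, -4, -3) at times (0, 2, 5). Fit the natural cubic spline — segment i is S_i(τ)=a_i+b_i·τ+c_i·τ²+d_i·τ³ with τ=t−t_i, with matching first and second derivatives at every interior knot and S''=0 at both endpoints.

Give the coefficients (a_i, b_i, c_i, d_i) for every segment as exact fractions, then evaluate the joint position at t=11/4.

Δ: Δ0=-9/2, Δ1=1/3
row 1: diag=10, rhs=29; c'=3/10, d'=29/10
back: M1=29/10
M: M0=0, M1=29/10, M2=0
seg 0: a=5, c=M0/2=0, d=(M1−M0)/(6·2)=29/120, b=Δ0−h0·(2M0+M1)/6=-82/15
seg 1: a=-4, c=M1/2=29/20, d=(M2−M1)/(6·3)=-29/180, b=Δ1−h1·(2M1+M2)/6=-77/30
t_q=11/4 → seg 1, τ=3/4; S=-4+-77/30·τ+29/20·τ²+-29/180·τ³=-6627/1280

  seg 0: a=5 b=-82/15 c=0 d=29/120
  seg 1: a=-4 b=-77/30 c=29/20 d=-29/180
S(11/4) = -6627/1280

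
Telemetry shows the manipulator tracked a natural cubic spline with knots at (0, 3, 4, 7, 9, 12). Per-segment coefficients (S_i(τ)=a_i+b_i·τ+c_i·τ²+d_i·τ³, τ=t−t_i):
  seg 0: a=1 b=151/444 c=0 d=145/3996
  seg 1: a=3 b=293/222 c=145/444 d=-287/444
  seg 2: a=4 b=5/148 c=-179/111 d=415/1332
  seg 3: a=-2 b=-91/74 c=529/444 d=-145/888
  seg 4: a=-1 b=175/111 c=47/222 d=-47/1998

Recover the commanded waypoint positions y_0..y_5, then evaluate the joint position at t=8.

y_0=1 y_1=3 y_2=4 y_3=-2 y_4=-1 y_5=5
S(8) = -1955/888

y_0 = S_0(0) = a_0 = 1
y_1 = S_1(0) = a_1 = 3
y_2 = S_2(0) = a_2 = 4
y_3 = S_3(0) = a_3 = -2
y_4 = S_4(0) = a_4 = -1
y_5 = S_4(3) = 5
t_q=8 is in segment 3 (τ=1); S_3(τ)=-1955/888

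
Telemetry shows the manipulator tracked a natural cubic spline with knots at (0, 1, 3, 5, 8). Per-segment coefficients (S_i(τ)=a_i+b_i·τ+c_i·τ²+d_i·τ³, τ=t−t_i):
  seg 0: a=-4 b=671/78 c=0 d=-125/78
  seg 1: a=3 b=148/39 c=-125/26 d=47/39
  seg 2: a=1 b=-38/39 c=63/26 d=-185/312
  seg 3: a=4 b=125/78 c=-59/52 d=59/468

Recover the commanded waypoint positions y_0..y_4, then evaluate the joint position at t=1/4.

y_0 = S_0(0) = a_0 = -4
y_1 = S_1(0) = a_1 = 3
y_2 = S_2(0) = a_2 = 1
y_3 = S_3(0) = a_3 = 4
y_4 = S_3(3) = 2
t_q=1/4 is in segment 0 (τ=1/4); S_0(τ)=-3119/1664

y_0=-4 y_1=3 y_2=1 y_3=4 y_4=2
S(1/4) = -3119/1664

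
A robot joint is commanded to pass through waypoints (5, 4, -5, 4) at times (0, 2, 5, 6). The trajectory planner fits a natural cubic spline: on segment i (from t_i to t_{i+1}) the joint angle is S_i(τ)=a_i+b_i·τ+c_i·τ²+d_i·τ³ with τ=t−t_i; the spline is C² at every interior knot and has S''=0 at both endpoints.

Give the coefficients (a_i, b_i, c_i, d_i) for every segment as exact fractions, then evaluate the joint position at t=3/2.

Δ: Δ0=-1/2, Δ1=-3, Δ2=9
row 1: diag=10, rhs=-15; c'=3/10, d'=-3/2
row 2: denom=8−3·3/10=71/10; d'=(72−3·-3/2)/(71/10)=765/71
back: M2=765/71
back: M1=-3/2−3/10·765/71=-336/71
M: M0=0, M1=-336/71, M2=765/71, M3=0
seg 0: a=5, c=M0/2=0, d=(M1−M0)/(6·2)=-28/71, b=Δ0−h0·(2M0+M1)/6=153/142
seg 1: a=4, c=M1/2=-168/71, d=(M2−M1)/(6·3)=367/426, b=Δ1−h1·(2M1+M2)/6=-519/142
seg 2: a=-5, c=M2/2=765/142, d=(M3−M2)/(6·1)=-255/142, b=Δ2−h2·(2M2+M3)/6=384/71
t_q=3/2 → seg 0, τ=3/2; S=5+153/142·τ+0·τ²+-28/71·τ³=1501/284

  seg 0: a=5 b=153/142 c=0 d=-28/71
  seg 1: a=4 b=-519/142 c=-168/71 d=367/426
  seg 2: a=-5 b=384/71 c=765/142 d=-255/142
S(3/2) = 1501/284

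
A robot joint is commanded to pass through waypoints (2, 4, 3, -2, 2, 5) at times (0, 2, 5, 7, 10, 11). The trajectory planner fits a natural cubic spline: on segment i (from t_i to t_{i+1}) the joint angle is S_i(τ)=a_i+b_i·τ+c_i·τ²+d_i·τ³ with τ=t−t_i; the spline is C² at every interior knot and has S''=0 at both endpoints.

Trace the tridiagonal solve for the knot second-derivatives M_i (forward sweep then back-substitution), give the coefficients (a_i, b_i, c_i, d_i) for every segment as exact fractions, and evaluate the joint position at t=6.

  seg 0: a=2 b=6718/6141 c=0 d=-577/24564
  seg 1: a=4 b=4987/6141 c=-577/4094 d=-8875/110538
  seg 2: a=3 b=-27037/12282 c=-5303/6141 d=731/2047
  seg 3: a=-2 b=-16829/12282 c=7855/6141 d=-13925/110538
  seg 4: a=2 b=17828/6141 c=595/4094 d=-595/12282
S(6) = 3589/12282

Δ: Δ0=1, Δ1=-1/3, Δ2=-5/2, Δ3=4/3, Δ4=3
row 1: diag=10, rhs=-8; c'=3/10, d'=-4/5
row 2: denom=10−3·3/10=91/10; d'=(-13−3·-4/5)/(91/10)=-106/91
row 3: denom=10−2·20/91=870/91; d'=(23−2·-106/91)/(870/91)=461/174
row 4: denom=8−3·91/290=2047/290; d'=(10−3·461/174)/(2047/290)=595/2047
back: M4=595/2047
back: M3=461/174−91/290·595/2047=15710/6141
back: M2=-106/91−20/91·15710/6141=-10606/6141
back: M1=-4/5−3/10·-10606/6141=-577/2047
M: M0=0, M1=-577/2047, M2=-10606/6141, M3=15710/6141, M4=595/2047, M5=0
seg 0: a=2, c=M0/2=0, d=(M1−M0)/(6·2)=-577/24564, b=Δ0−h0·(2M0+M1)/6=6718/6141
seg 1: a=4, c=M1/2=-577/4094, d=(M2−M1)/(6·3)=-8875/110538, b=Δ1−h1·(2M1+M2)/6=4987/6141
seg 2: a=3, c=M2/2=-5303/6141, d=(M3−M2)/(6·2)=731/2047, b=Δ2−h2·(2M2+M3)/6=-27037/12282
seg 3: a=-2, c=M3/2=7855/6141, d=(M4−M3)/(6·3)=-13925/110538, b=Δ3−h3·(2M3+M4)/6=-16829/12282
seg 4: a=2, c=M4/2=595/4094, d=(M5−M4)/(6·1)=-595/12282, b=Δ4−h4·(2M4+M5)/6=17828/6141
t_q=6 → seg 2, τ=1; S=3+-27037/12282·τ+-5303/6141·τ²+731/2047·τ³=3589/12282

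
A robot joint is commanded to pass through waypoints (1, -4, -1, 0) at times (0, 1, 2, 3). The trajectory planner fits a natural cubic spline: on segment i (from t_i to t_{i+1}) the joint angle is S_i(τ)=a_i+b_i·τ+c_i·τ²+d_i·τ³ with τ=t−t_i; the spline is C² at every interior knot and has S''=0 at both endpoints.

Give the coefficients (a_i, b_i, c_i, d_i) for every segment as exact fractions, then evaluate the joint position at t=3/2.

  seg 0: a=1 b=-109/15 c=0 d=34/15
  seg 1: a=-4 b=-7/15 c=34/5 d=-10/3
  seg 2: a=-1 b=47/15 c=-16/5 d=16/15
S(3/2) = -59/20

Δ: Δ0=-5, Δ1=3, Δ2=1
row 1: diag=4, rhs=48; c'=1/4, d'=12
row 2: denom=4−1·1/4=15/4; d'=(-12−1·12)/(15/4)=-32/5
back: M2=-32/5
back: M1=12−1/4·-32/5=68/5
M: M0=0, M1=68/5, M2=-32/5, M3=0
seg 0: a=1, c=M0/2=0, d=(M1−M0)/(6·1)=34/15, b=Δ0−h0·(2M0+M1)/6=-109/15
seg 1: a=-4, c=M1/2=34/5, d=(M2−M1)/(6·1)=-10/3, b=Δ1−h1·(2M1+M2)/6=-7/15
seg 2: a=-1, c=M2/2=-16/5, d=(M3−M2)/(6·1)=16/15, b=Δ2−h2·(2M2+M3)/6=47/15
t_q=3/2 → seg 1, τ=1/2; S=-4+-7/15·τ+34/5·τ²+-10/3·τ³=-59/20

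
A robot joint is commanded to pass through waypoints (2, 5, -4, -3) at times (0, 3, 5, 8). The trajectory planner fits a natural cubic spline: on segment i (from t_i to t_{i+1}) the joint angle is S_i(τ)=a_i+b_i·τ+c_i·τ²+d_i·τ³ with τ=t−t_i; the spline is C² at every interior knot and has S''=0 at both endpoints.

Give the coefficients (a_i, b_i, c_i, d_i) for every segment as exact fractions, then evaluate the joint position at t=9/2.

Δ: Δ0=1, Δ1=-9/2, Δ2=1/3
row 1: diag=10, rhs=-33; c'=1/5, d'=-33/10
row 2: denom=10−2·1/5=48/5; d'=(29−2·-33/10)/(48/5)=89/24
back: M2=89/24
back: M1=-33/10−1/5·89/24=-97/24
M: M0=0, M1=-97/24, M2=89/24, M3=0
seg 0: a=2, c=M0/2=0, d=(M1−M0)/(6·3)=-97/432, b=Δ0−h0·(2M0+M1)/6=145/48
seg 1: a=5, c=M1/2=-97/48, d=(M2−M1)/(6·2)=31/48, b=Δ1−h1·(2M1+M2)/6=-73/24
seg 2: a=-4, c=M2/2=89/48, d=(M3−M2)/(6·3)=-89/432, b=Δ2−h2·(2M2+M3)/6=-27/8
t_q=9/2 → seg 1, τ=3/2; S=5+-73/24·τ+-97/48·τ²+31/48·τ³=-247/128

  seg 0: a=2 b=145/48 c=0 d=-97/432
  seg 1: a=5 b=-73/24 c=-97/48 d=31/48
  seg 2: a=-4 b=-27/8 c=89/48 d=-89/432
S(9/2) = -247/128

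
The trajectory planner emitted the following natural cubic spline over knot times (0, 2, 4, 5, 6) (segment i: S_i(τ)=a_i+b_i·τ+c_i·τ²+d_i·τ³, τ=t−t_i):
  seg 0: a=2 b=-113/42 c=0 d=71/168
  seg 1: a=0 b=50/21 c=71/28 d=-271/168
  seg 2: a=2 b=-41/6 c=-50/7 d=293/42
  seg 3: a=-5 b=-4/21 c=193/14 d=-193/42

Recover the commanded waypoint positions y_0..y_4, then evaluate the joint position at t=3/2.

y_0 = S_0(0) = a_0 = 2
y_1 = S_1(0) = a_1 = 0
y_2 = S_2(0) = a_2 = 2
y_3 = S_3(0) = a_3 = -5
y_4 = S_3(1) = 4
t_q=3/2 is in segment 0 (τ=3/2); S_0(τ)=-39/64

y_0=2 y_1=0 y_2=2 y_3=-5 y_4=4
S(3/2) = -39/64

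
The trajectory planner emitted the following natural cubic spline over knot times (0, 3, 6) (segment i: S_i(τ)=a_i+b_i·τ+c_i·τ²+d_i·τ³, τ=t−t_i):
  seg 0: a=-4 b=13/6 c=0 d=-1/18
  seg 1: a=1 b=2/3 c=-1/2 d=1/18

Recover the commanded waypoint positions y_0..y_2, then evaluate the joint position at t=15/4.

y_0 = S_0(0) = a_0 = -4
y_1 = S_1(0) = a_1 = 1
y_2 = S_1(3) = 0
t_q=15/4 is in segment 1 (τ=3/4); S_1(τ)=159/128

y_0=-4 y_1=1 y_2=0
S(15/4) = 159/128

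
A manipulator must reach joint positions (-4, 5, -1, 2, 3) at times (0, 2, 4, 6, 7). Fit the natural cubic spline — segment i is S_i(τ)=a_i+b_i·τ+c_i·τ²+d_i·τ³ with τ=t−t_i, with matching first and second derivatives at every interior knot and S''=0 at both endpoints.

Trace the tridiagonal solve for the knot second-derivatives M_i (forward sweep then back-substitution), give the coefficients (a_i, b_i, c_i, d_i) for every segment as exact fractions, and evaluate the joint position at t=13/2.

  seg 0: a=-4 b=281/41 c=0 d=-193/328
  seg 1: a=5 b=-17/82 c=-579/164 d=175/164
  seg 2: a=-1 b=-125/82 c=471/164 d=-223/328
  seg 3: a=2 b=74/41 c=-99/82 d=33/82
S(13/2) = 1739/656

Δ: Δ0=9/2, Δ1=-3, Δ2=3/2, Δ3=1
row 1: diag=8, rhs=-45; c'=1/4, d'=-45/8
row 2: denom=8−2·1/4=15/2; d'=(27−2·-45/8)/(15/2)=51/10
row 3: denom=6−2·4/15=82/15; d'=(-3−2·51/10)/(82/15)=-99/41
back: M3=-99/41
back: M2=51/10−4/15·-99/41=471/82
back: M1=-45/8−1/4·471/82=-579/82
M: M0=0, M1=-579/82, M2=471/82, M3=-99/41, M4=0
seg 0: a=-4, c=M0/2=0, d=(M1−M0)/(6·2)=-193/328, b=Δ0−h0·(2M0+M1)/6=281/41
seg 1: a=5, c=M1/2=-579/164, d=(M2−M1)/(6·2)=175/164, b=Δ1−h1·(2M1+M2)/6=-17/82
seg 2: a=-1, c=M2/2=471/164, d=(M3−M2)/(6·2)=-223/328, b=Δ2−h2·(2M2+M3)/6=-125/82
seg 3: a=2, c=M3/2=-99/82, d=(M4−M3)/(6·1)=33/82, b=Δ3−h3·(2M3+M4)/6=74/41
t_q=13/2 → seg 3, τ=1/2; S=2+74/41·τ+-99/82·τ²+33/82·τ³=1739/656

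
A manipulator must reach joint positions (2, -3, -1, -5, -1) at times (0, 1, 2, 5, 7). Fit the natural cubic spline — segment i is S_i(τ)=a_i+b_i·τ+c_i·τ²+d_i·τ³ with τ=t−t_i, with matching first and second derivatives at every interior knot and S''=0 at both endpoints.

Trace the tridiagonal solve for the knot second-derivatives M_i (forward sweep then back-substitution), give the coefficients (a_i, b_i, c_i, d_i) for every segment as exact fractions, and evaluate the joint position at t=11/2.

Δ: Δ0=-5, Δ1=2, Δ2=-4/3, Δ3=2
row 1: diag=4, rhs=42; c'=1/4, d'=21/2
row 2: denom=8−1·1/4=31/4; d'=(-20−1·21/2)/(31/4)=-122/31
row 3: denom=10−3·12/31=274/31; d'=(20−3·-122/31)/(274/31)=493/137
back: M3=493/137
back: M2=-122/31−12/31·493/137=-730/137
back: M1=21/2−1/4·-730/137=1621/137
M: M0=0, M1=1621/137, M2=-730/137, M3=493/137, M4=0
seg 0: a=2, c=M0/2=0, d=(M1−M0)/(6·1)=1621/822, b=Δ0−h0·(2M0+M1)/6=-5731/822
seg 1: a=-3, c=M1/2=1621/274, d=(M2−M1)/(6·1)=-2351/822, b=Δ1−h1·(2M1+M2)/6=-434/411
seg 2: a=-1, c=M2/2=-365/137, d=(M3−M2)/(6·3)=1223/2466, b=Δ2−h2·(2M2+M3)/6=1805/822
seg 3: a=-5, c=M3/2=493/274, d=(M4−M3)/(6·2)=-493/1644, b=Δ3−h3·(2M3+M4)/6=-164/411
t_q=11/2 → seg 3, τ=1/2; S=-5+-164/411·τ+493/274·τ²+-493/1644·τ³=-20987/4384

  seg 0: a=2 b=-5731/822 c=0 d=1621/822
  seg 1: a=-3 b=-434/411 c=1621/274 d=-2351/822
  seg 2: a=-1 b=1805/822 c=-365/137 d=1223/2466
  seg 3: a=-5 b=-164/411 c=493/274 d=-493/1644
S(11/2) = -20987/4384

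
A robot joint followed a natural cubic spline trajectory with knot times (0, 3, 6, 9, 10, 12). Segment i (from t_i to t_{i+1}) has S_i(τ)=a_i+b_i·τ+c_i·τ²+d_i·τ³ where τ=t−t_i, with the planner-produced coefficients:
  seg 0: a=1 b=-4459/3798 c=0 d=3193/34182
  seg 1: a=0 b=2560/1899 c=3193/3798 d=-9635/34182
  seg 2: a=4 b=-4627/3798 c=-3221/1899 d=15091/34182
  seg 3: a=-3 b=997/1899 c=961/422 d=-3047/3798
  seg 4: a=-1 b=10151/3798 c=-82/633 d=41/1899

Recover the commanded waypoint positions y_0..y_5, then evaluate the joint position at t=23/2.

y_0=1 y_1=0 y_2=4 y_3=-3 y_4=-1 y_5=4
S(23/2) = 14131/5064

y_0 = S_0(0) = a_0 = 1
y_1 = S_1(0) = a_1 = 0
y_2 = S_2(0) = a_2 = 4
y_3 = S_3(0) = a_3 = -3
y_4 = S_4(0) = a_4 = -1
y_5 = S_4(2) = 4
t_q=23/2 is in segment 4 (τ=3/2); S_4(τ)=14131/5064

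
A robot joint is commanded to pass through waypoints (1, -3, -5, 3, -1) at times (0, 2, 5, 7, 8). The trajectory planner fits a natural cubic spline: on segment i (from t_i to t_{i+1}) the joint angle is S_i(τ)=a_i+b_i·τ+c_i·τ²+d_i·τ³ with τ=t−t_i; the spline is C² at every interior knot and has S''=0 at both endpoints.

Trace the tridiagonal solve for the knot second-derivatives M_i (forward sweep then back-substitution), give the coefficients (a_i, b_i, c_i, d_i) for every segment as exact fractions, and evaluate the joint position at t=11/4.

Δ: Δ0=-2, Δ1=-2/3, Δ2=4, Δ3=-4
row 1: diag=10, rhs=8; c'=3/10, d'=4/5
row 2: denom=10−3·3/10=91/10; d'=(28−3·4/5)/(91/10)=256/91
row 3: denom=6−2·20/91=506/91; d'=(-48−2·256/91)/(506/91)=-2440/253
back: M3=-2440/253
back: M2=256/91−20/91·-2440/253=1248/253
back: M1=4/5−3/10·1248/253=-172/253
M: M0=0, M1=-172/253, M2=1248/253, M3=-2440/253, M4=0
seg 0: a=1, c=M0/2=0, d=(M1−M0)/(6·2)=-43/759, b=Δ0−h0·(2M0+M1)/6=-1346/759
seg 1: a=-3, c=M1/2=-86/253, d=(M2−M1)/(6·3)=710/2277, b=Δ1−h1·(2M1+M2)/6=-1862/759
seg 2: a=-5, c=M2/2=624/253, d=(M3−M2)/(6·2)=-922/759, b=Δ2−h2·(2M2+M3)/6=2980/759
seg 3: a=3, c=M3/2=-1220/253, d=(M4−M3)/(6·1)=1220/759, b=Δ3−h3·(2M3+M4)/6=-596/759
t_q=11/4 → seg 1, τ=3/4; S=-3+-1862/759·τ+-86/253·τ²+710/2277·τ³=-39667/8096

  seg 0: a=1 b=-1346/759 c=0 d=-43/759
  seg 1: a=-3 b=-1862/759 c=-86/253 d=710/2277
  seg 2: a=-5 b=2980/759 c=624/253 d=-922/759
  seg 3: a=3 b=-596/759 c=-1220/253 d=1220/759
S(11/4) = -39667/8096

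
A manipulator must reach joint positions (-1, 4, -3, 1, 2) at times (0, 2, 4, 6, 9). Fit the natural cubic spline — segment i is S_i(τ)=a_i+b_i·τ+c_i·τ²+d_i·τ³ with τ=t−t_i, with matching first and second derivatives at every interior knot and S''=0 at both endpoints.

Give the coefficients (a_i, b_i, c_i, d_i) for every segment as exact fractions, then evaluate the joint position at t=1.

  seg 0: a=-1 b=962/213 c=0 d=-859/1704
  seg 1: a=4 b=-653/426 c=-859/284 d=1739/1704
  seg 2: a=-3 b=-295/213 c=220/71 d=-599/852
  seg 3: a=1 b=548/213 c=-159/142 d=53/426
S(1) = 1711/568

Δ: Δ0=5/2, Δ1=-7/2, Δ2=2, Δ3=1/3
row 1: diag=8, rhs=-36; c'=1/4, d'=-9/2
row 2: denom=8−2·1/4=15/2; d'=(33−2·-9/2)/(15/2)=28/5
row 3: denom=10−2·4/15=142/15; d'=(-10−2·28/5)/(142/15)=-159/71
back: M3=-159/71
back: M2=28/5−4/15·-159/71=440/71
back: M1=-9/2−1/4·440/71=-859/142
M: M0=0, M1=-859/142, M2=440/71, M3=-159/71, M4=0
seg 0: a=-1, c=M0/2=0, d=(M1−M0)/(6·2)=-859/1704, b=Δ0−h0·(2M0+M1)/6=962/213
seg 1: a=4, c=M1/2=-859/284, d=(M2−M1)/(6·2)=1739/1704, b=Δ1−h1·(2M1+M2)/6=-653/426
seg 2: a=-3, c=M2/2=220/71, d=(M3−M2)/(6·2)=-599/852, b=Δ2−h2·(2M2+M3)/6=-295/213
seg 3: a=1, c=M3/2=-159/142, d=(M4−M3)/(6·3)=53/426, b=Δ3−h3·(2M3+M4)/6=548/213
t_q=1 → seg 0, τ=1; S=-1+962/213·τ+0·τ²+-859/1704·τ³=1711/568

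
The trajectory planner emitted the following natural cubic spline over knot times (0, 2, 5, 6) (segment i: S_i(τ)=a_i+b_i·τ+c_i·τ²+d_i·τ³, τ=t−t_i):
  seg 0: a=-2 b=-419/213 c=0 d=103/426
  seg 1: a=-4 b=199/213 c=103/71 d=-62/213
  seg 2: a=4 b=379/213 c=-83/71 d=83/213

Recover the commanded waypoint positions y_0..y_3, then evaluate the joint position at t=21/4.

y_0=-2 y_1=-4 y_2=4 y_3=5
S(21/4) = 19893/4544

y_0 = S_0(0) = a_0 = -2
y_1 = S_1(0) = a_1 = -4
y_2 = S_2(0) = a_2 = 4
y_3 = S_2(1) = 5
t_q=21/4 is in segment 2 (τ=1/4); S_2(τ)=19893/4544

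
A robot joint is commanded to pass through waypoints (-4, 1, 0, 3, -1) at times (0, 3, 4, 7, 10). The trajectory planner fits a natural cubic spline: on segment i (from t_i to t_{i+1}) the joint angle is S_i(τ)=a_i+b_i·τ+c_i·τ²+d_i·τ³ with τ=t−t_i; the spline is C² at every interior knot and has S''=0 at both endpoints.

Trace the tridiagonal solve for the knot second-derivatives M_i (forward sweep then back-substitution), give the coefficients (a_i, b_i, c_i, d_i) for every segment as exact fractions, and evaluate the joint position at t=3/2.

Δ: Δ0=5/3, Δ1=-1, Δ2=1, Δ3=-4/3
row 1: diag=8, rhs=-16; c'=1/8, d'=-2
row 2: denom=8−1·1/8=63/8; d'=(12−1·-2)/(63/8)=16/9
row 3: denom=12−3·8/21=76/7; d'=(-14−3·16/9)/(76/7)=-203/114
back: M3=-203/114
back: M2=16/9−8/21·-203/114=140/57
back: M1=-2−1/8·140/57=-263/114
M: M0=0, M1=-263/114, M2=140/57, M3=-203/114, M4=0
seg 0: a=-4, c=M0/2=0, d=(M1−M0)/(6·3)=-263/2052, b=Δ0−h0·(2M0+M1)/6=643/228
seg 1: a=1, c=M1/2=-263/228, d=(M2−M1)/(6·1)=181/228, b=Δ1−h1·(2M1+M2)/6=-73/114
seg 2: a=0, c=M2/2=70/57, d=(M3−M2)/(6·3)=-161/684, b=Δ2−h2·(2M2+M3)/6=-43/76
seg 3: a=3, c=M3/2=-203/228, d=(M4−M3)/(6·3)=203/2052, b=Δ3−h3·(2M3+M4)/6=17/38
t_q=3/2 → seg 0, τ=3/2; S=-4+643/228·τ+0·τ²+-263/2052·τ³=-123/608

  seg 0: a=-4 b=643/228 c=0 d=-263/2052
  seg 1: a=1 b=-73/114 c=-263/228 d=181/228
  seg 2: a=0 b=-43/76 c=70/57 d=-161/684
  seg 3: a=3 b=17/38 c=-203/228 d=203/2052
S(3/2) = -123/608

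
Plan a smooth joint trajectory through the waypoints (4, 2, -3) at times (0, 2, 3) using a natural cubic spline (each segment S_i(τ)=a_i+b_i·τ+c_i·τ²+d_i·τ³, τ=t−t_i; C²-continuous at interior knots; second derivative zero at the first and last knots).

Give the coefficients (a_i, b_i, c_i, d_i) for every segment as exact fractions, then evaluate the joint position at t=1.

Δ: Δ0=-1, Δ1=-5
row 1: diag=6, rhs=-24; c'=1/6, d'=-4
back: M1=-4
M: M0=0, M1=-4, M2=0
seg 0: a=4, c=M0/2=0, d=(M1−M0)/(6·2)=-1/3, b=Δ0−h0·(2M0+M1)/6=1/3
seg 1: a=2, c=M1/2=-2, d=(M2−M1)/(6·1)=2/3, b=Δ1−h1·(2M1+M2)/6=-11/3
t_q=1 → seg 0, τ=1; S=4+1/3·τ+0·τ²+-1/3·τ³=4

  seg 0: a=4 b=1/3 c=0 d=-1/3
  seg 1: a=2 b=-11/3 c=-2 d=2/3
S(1) = 4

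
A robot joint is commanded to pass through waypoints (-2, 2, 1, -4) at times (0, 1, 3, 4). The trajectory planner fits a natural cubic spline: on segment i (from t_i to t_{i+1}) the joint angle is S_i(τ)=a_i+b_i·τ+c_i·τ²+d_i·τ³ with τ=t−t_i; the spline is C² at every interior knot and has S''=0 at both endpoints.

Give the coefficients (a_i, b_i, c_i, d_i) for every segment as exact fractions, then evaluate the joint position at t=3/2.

  seg 0: a=-2 b=73/16 c=0 d=-9/16
  seg 1: a=2 b=23/8 c=-27/16 d=0
  seg 2: a=1 b=-31/8 c=-27/16 d=9/16
S(3/2) = 193/64

Δ: Δ0=4, Δ1=-1/2, Δ2=-5
row 1: diag=6, rhs=-27; c'=1/3, d'=-9/2
row 2: denom=6−2·1/3=16/3; d'=(-27−2·-9/2)/(16/3)=-27/8
back: M2=-27/8
back: M1=-9/2−1/3·-27/8=-27/8
M: M0=0, M1=-27/8, M2=-27/8, M3=0
seg 0: a=-2, c=M0/2=0, d=(M1−M0)/(6·1)=-9/16, b=Δ0−h0·(2M0+M1)/6=73/16
seg 1: a=2, c=M1/2=-27/16, d=(M2−M1)/(6·2)=0, b=Δ1−h1·(2M1+M2)/6=23/8
seg 2: a=1, c=M2/2=-27/16, d=(M3−M2)/(6·1)=9/16, b=Δ2−h2·(2M2+M3)/6=-31/8
t_q=3/2 → seg 1, τ=1/2; S=2+23/8·τ+-27/16·τ²+0·τ³=193/64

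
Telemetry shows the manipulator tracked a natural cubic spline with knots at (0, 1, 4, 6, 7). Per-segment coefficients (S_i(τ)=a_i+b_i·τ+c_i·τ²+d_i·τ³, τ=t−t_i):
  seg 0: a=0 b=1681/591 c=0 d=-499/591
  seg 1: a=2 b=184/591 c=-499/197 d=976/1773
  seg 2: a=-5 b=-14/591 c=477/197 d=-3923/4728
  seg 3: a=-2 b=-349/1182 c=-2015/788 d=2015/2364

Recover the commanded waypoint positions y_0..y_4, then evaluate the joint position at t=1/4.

y_0=0 y_1=2 y_2=-5 y_3=-2 y_4=-4
S(1/4) = 8799/12608

y_0 = S_0(0) = a_0 = 0
y_1 = S_1(0) = a_1 = 2
y_2 = S_2(0) = a_2 = -5
y_3 = S_3(0) = a_3 = -2
y_4 = S_3(1) = -4
t_q=1/4 is in segment 0 (τ=1/4); S_0(τ)=8799/12608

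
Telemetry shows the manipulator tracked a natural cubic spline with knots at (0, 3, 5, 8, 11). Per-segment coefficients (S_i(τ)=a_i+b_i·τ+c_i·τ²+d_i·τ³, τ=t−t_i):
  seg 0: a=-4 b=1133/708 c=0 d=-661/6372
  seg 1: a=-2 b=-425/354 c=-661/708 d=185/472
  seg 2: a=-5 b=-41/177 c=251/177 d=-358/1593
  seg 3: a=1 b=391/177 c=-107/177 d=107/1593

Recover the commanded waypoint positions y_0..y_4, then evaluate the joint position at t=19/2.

y_0=-4 y_1=-2 y_2=-5 y_3=1 y_4=4
S(19/2) = 1501/472

y_0 = S_0(0) = a_0 = -4
y_1 = S_1(0) = a_1 = -2
y_2 = S_2(0) = a_2 = -5
y_3 = S_3(0) = a_3 = 1
y_4 = S_3(3) = 4
t_q=19/2 is in segment 3 (τ=3/2); S_3(τ)=1501/472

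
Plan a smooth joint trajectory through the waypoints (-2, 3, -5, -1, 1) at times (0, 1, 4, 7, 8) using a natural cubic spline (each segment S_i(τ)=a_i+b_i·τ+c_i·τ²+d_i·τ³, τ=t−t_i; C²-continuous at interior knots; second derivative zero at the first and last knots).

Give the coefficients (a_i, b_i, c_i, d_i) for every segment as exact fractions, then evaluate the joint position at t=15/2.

Δ: Δ0=5, Δ1=-8/3, Δ2=4/3, Δ3=2
row 1: diag=8, rhs=-46; c'=3/8, d'=-23/4
row 2: denom=12−3·3/8=87/8; d'=(24−3·-23/4)/(87/8)=110/29
row 3: denom=8−3·8/29=208/29; d'=(4−3·110/29)/(208/29)=-107/104
back: M3=-107/104
back: M2=110/29−8/29·-107/104=53/13
back: M1=-23/4−3/8·53/13=-757/104
M: M0=0, M1=-757/104, M2=53/13, M3=-107/104, M4=0
seg 0: a=-2, c=M0/2=0, d=(M1−M0)/(6·1)=-757/624, b=Δ0−h0·(2M0+M1)/6=3877/624
seg 1: a=3, c=M1/2=-757/208, d=(M2−M1)/(6·3)=1181/1872, b=Δ1−h1·(2M1+M2)/6=803/312
seg 2: a=-5, c=M2/2=53/26, d=(M3−M2)/(6·3)=-59/208, b=Δ2−h2·(2M2+M3)/6=-107/48
seg 3: a=-1, c=M3/2=-107/208, d=(M4−M3)/(6·1)=107/624, b=Δ3−h3·(2M3+M4)/6=731/312
t_q=15/2 → seg 3, τ=1/2; S=-1+731/312·τ+-107/208·τ²+107/624·τ³=107/1664

  seg 0: a=-2 b=3877/624 c=0 d=-757/624
  seg 1: a=3 b=803/312 c=-757/208 d=1181/1872
  seg 2: a=-5 b=-107/48 c=53/26 d=-59/208
  seg 3: a=-1 b=731/312 c=-107/208 d=107/624
S(15/2) = 107/1664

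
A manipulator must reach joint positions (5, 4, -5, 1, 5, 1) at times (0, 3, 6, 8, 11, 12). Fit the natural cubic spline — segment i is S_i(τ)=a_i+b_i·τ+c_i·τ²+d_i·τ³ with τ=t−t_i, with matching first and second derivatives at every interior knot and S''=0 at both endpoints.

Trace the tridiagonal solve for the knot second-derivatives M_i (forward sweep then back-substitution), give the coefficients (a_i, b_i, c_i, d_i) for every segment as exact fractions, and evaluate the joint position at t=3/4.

  seg 0: a=5 b=2237/2499 c=0 d=-3070/22491
  seg 1: a=4 b=-6973/2499 c=-3070/2499 d=8686/22491
  seg 2: a=-5 b=95/357 c=1872/833 d=-1100/2499
  seg 3: a=1 b=9929/2499 c=-328/833 d=-135/833
  seg 4: a=5 b=-6910/2499 c=-1543/833 d=1543/2499
S(3/4) = 149641/26656

Δ: Δ0=-1/3, Δ1=-3, Δ2=3, Δ3=4/3, Δ4=-4
row 1: diag=12, rhs=-16; c'=1/4, d'=-4/3
row 2: denom=10−3·1/4=37/4; d'=(36−3·-4/3)/(37/4)=160/37
row 3: denom=10−2·8/37=354/37; d'=(-10−2·160/37)/(354/37)=-115/59
row 4: denom=8−3·37/118=833/118; d'=(-32−3·-115/59)/(833/118)=-3086/833
back: M4=-3086/833
back: M3=-115/59−37/118·-3086/833=-656/833
back: M2=160/37−8/37·-656/833=3744/833
back: M1=-4/3−1/4·3744/833=-6140/2499
M: M0=0, M1=-6140/2499, M2=3744/833, M3=-656/833, M4=-3086/833, M5=0
seg 0: a=5, c=M0/2=0, d=(M1−M0)/(6·3)=-3070/22491, b=Δ0−h0·(2M0+M1)/6=2237/2499
seg 1: a=4, c=M1/2=-3070/2499, d=(M2−M1)/(6·3)=8686/22491, b=Δ1−h1·(2M1+M2)/6=-6973/2499
seg 2: a=-5, c=M2/2=1872/833, d=(M3−M2)/(6·2)=-1100/2499, b=Δ2−h2·(2M2+M3)/6=95/357
seg 3: a=1, c=M3/2=-328/833, d=(M4−M3)/(6·3)=-135/833, b=Δ3−h3·(2M3+M4)/6=9929/2499
seg 4: a=5, c=M4/2=-1543/833, d=(M5−M4)/(6·1)=1543/2499, b=Δ4−h4·(2M4+M5)/6=-6910/2499
t_q=3/4 → seg 0, τ=3/4; S=5+2237/2499·τ+0·τ²+-3070/22491·τ³=149641/26656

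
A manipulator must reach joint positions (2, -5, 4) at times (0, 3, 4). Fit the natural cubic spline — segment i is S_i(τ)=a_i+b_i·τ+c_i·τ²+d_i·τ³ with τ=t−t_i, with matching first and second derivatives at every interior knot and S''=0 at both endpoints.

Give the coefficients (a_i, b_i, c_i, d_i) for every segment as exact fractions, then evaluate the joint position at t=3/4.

Δ: Δ0=-7/3, Δ1=9
row 1: diag=8, rhs=68; c'=1/8, d'=17/2
back: M1=17/2
M: M0=0, M1=17/2, M2=0
seg 0: a=2, c=M0/2=0, d=(M1−M0)/(6·3)=17/36, b=Δ0−h0·(2M0+M1)/6=-79/12
seg 1: a=-5, c=M1/2=17/4, d=(M2−M1)/(6·1)=-17/12, b=Δ1−h1·(2M1+M2)/6=37/6
t_q=3/4 → seg 0, τ=3/4; S=2+-79/12·τ+0·τ²+17/36·τ³=-701/256

  seg 0: a=2 b=-79/12 c=0 d=17/36
  seg 1: a=-5 b=37/6 c=17/4 d=-17/12
S(3/4) = -701/256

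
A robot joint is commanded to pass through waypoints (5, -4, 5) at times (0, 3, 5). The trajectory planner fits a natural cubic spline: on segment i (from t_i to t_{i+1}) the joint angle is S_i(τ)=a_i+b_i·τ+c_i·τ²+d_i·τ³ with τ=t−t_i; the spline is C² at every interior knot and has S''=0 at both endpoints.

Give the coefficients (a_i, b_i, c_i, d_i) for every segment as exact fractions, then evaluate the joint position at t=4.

Δ: Δ0=-3, Δ1=9/2
row 1: diag=10, rhs=45; c'=1/5, d'=9/2
back: M1=9/2
M: M0=0, M1=9/2, M2=0
seg 0: a=5, c=M0/2=0, d=(M1−M0)/(6·3)=1/4, b=Δ0−h0·(2M0+M1)/6=-21/4
seg 1: a=-4, c=M1/2=9/4, d=(M2−M1)/(6·2)=-3/8, b=Δ1−h1·(2M1+M2)/6=3/2
t_q=4 → seg 1, τ=1; S=-4+3/2·τ+9/4·τ²+-3/8·τ³=-5/8

  seg 0: a=5 b=-21/4 c=0 d=1/4
  seg 1: a=-4 b=3/2 c=9/4 d=-3/8
S(4) = -5/8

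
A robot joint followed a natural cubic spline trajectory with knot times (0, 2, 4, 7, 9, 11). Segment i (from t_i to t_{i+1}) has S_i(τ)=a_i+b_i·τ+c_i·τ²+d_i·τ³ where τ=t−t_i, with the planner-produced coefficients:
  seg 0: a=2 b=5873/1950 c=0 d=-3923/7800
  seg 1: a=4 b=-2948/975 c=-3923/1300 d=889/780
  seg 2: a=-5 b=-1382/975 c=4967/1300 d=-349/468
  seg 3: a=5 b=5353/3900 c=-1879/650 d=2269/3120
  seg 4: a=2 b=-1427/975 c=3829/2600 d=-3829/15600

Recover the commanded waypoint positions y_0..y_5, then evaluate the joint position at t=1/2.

y_0 = S_0(0) = a_0 = 2
y_1 = S_1(0) = a_1 = 4
y_2 = S_2(0) = a_2 = -5
y_3 = S_3(0) = a_3 = 5
y_4 = S_4(0) = a_4 = 2
y_5 = S_4(2) = 3
t_q=1/2 is in segment 0 (τ=1/2); S_0(τ)=14323/4160

y_0=2 y_1=4 y_2=-5 y_3=5 y_4=2 y_5=3
S(1/2) = 14323/4160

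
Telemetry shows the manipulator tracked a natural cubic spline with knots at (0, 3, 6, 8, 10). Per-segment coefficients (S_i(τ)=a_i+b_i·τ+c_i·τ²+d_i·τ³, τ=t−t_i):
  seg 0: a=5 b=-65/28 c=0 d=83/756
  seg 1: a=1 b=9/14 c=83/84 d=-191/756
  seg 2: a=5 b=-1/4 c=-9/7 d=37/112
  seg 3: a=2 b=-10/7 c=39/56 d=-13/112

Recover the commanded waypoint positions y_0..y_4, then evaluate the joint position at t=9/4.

y_0 = S_0(0) = a_0 = 5
y_1 = S_1(0) = a_1 = 1
y_2 = S_2(0) = a_2 = 5
y_3 = S_3(0) = a_3 = 2
y_4 = S_3(2) = 1
t_q=9/4 is in segment 0 (τ=9/4); S_0(τ)=263/256

y_0=5 y_1=1 y_2=5 y_3=2 y_4=1
S(9/4) = 263/256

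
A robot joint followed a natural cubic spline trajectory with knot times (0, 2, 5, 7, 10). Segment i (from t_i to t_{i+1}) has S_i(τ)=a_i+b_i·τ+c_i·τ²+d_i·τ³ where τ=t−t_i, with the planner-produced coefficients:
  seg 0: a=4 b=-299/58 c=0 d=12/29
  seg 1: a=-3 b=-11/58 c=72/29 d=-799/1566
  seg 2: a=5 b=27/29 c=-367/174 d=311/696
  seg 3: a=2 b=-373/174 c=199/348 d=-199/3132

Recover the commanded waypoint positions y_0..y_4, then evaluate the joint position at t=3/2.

y_0=4 y_1=-3 y_2=5 y_3=2 y_4=-1
S(3/2) = -271/116

y_0 = S_0(0) = a_0 = 4
y_1 = S_1(0) = a_1 = -3
y_2 = S_2(0) = a_2 = 5
y_3 = S_3(0) = a_3 = 2
y_4 = S_3(3) = -1
t_q=3/2 is in segment 0 (τ=3/2); S_0(τ)=-271/116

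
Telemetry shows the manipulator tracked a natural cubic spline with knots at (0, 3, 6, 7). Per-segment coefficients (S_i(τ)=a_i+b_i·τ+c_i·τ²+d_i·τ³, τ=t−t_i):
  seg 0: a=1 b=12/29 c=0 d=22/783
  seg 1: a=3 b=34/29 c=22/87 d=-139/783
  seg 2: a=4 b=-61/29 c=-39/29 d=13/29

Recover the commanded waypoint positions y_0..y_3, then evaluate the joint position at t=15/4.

y_0=1 y_1=3 y_2=4 y_3=1
S(15/4) = 7325/1856

y_0 = S_0(0) = a_0 = 1
y_1 = S_1(0) = a_1 = 3
y_2 = S_2(0) = a_2 = 4
y_3 = S_2(1) = 1
t_q=15/4 is in segment 1 (τ=3/4); S_1(τ)=7325/1856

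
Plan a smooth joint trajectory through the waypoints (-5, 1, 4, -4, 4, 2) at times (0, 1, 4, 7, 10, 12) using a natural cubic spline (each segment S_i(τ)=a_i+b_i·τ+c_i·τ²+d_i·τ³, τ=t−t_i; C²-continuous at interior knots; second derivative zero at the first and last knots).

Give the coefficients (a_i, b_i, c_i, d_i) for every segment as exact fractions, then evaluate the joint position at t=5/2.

Δ: Δ0=6, Δ1=1, Δ2=-8/3, Δ3=8/3, Δ4=-1
row 1: diag=8, rhs=-30; c'=3/8, d'=-15/4
row 2: denom=12−3·3/8=87/8; d'=(-22−3·-15/4)/(87/8)=-86/87
row 3: denom=12−3·8/29=324/29; d'=(32−3·-86/87)/(324/29)=169/54
row 4: denom=10−3·29/108=331/36; d'=(-22−3·169/54)/(331/36)=-1130/331
back: M4=-1130/331
back: M3=169/54−29/108·-1130/331=4018/993
back: M2=-86/87−8/29·4018/993=-2090/993
back: M1=-15/4−3/8·-2090/993=-980/331
M: M0=0, M1=-980/331, M2=-2090/993, M3=4018/993, M4=-1130/331, M5=0
seg 0: a=-5, c=M0/2=0, d=(M1−M0)/(6·1)=-490/993, b=Δ0−h0·(2M0+M1)/6=6448/993
seg 1: a=1, c=M1/2=-490/331, d=(M2−M1)/(6·3)=425/8937, b=Δ1−h1·(2M1+M2)/6=4978/993
seg 2: a=4, c=M2/2=-1045/993, d=(M3−M2)/(6·3)=1018/2979, b=Δ2−h2·(2M2+M3)/6=-2567/993
seg 3: a=-4, c=M3/2=2009/993, d=(M4−M3)/(6·3)=-3704/8937, b=Δ3−h3·(2M3+M4)/6=325/993
seg 4: a=4, c=M4/2=-565/331, d=(M5−M4)/(6·2)=565/1986, b=Δ4−h4·(2M4+M5)/6=1267/993
t_q=5/2 → seg 1, τ=3/2; S=1+4978/993·τ+-490/331·τ²+425/8937·τ³=14165/2648

  seg 0: a=-5 b=6448/993 c=0 d=-490/993
  seg 1: a=1 b=4978/993 c=-490/331 d=425/8937
  seg 2: a=4 b=-2567/993 c=-1045/993 d=1018/2979
  seg 3: a=-4 b=325/993 c=2009/993 d=-3704/8937
  seg 4: a=4 b=1267/993 c=-565/331 d=565/1986
S(5/2) = 14165/2648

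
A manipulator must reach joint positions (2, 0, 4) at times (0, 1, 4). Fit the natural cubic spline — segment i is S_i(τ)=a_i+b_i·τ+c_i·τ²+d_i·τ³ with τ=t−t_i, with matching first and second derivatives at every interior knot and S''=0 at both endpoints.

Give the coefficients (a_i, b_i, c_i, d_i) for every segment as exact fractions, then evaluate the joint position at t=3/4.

Δ: Δ0=-2, Δ1=4/3
row 1: diag=8, rhs=20; c'=3/8, d'=5/2
back: M1=5/2
M: M0=0, M1=5/2, M2=0
seg 0: a=2, c=M0/2=0, d=(M1−M0)/(6·1)=5/12, b=Δ0−h0·(2M0+M1)/6=-29/12
seg 1: a=0, c=M1/2=5/4, d=(M2−M1)/(6·3)=-5/36, b=Δ1−h1·(2M1+M2)/6=-7/6
t_q=3/4 → seg 0, τ=3/4; S=2+-29/12·τ+0·τ²+5/12·τ³=93/256

  seg 0: a=2 b=-29/12 c=0 d=5/12
  seg 1: a=0 b=-7/6 c=5/4 d=-5/36
S(3/4) = 93/256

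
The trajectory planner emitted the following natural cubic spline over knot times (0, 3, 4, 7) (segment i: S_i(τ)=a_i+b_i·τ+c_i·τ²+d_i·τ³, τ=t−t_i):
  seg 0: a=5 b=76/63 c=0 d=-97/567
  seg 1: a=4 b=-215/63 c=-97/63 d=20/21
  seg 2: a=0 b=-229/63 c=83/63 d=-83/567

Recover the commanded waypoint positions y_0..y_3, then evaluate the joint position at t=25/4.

y_0 = S_0(0) = a_0 = 5
y_1 = S_1(0) = a_1 = 4
y_2 = S_2(0) = a_2 = 0
y_3 = S_2(3) = -3
t_q=25/4 is in segment 2 (τ=9/4); S_2(τ)=-1423/448

y_0=5 y_1=4 y_2=0 y_3=-3
S(25/4) = -1423/448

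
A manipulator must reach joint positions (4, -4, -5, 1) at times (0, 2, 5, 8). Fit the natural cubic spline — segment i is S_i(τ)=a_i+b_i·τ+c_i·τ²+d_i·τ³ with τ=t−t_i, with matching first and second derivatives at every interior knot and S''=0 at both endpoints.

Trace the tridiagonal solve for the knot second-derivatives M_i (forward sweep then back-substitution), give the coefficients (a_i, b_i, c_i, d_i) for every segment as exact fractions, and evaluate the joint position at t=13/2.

Δ: Δ0=-4, Δ1=-1/3, Δ2=2
row 1: diag=10, rhs=22; c'=3/10, d'=11/5
row 2: denom=12−3·3/10=111/10; d'=(14−3·11/5)/(111/10)=2/3
back: M2=2/3
back: M1=11/5−3/10·2/3=2
M: M0=0, M1=2, M2=2/3, M3=0
seg 0: a=4, c=M0/2=0, d=(M1−M0)/(6·2)=1/6, b=Δ0−h0·(2M0+M1)/6=-14/3
seg 1: a=-4, c=M1/2=1, d=(M2−M1)/(6·3)=-2/27, b=Δ1−h1·(2M1+M2)/6=-8/3
seg 2: a=-5, c=M2/2=1/3, d=(M3−M2)/(6·3)=-1/27, b=Δ2−h2·(2M2+M3)/6=4/3
t_q=13/2 → seg 2, τ=3/2; S=-5+4/3·τ+1/3·τ²+-1/27·τ³=-19/8

  seg 0: a=4 b=-14/3 c=0 d=1/6
  seg 1: a=-4 b=-8/3 c=1 d=-2/27
  seg 2: a=-5 b=4/3 c=1/3 d=-1/27
S(13/2) = -19/8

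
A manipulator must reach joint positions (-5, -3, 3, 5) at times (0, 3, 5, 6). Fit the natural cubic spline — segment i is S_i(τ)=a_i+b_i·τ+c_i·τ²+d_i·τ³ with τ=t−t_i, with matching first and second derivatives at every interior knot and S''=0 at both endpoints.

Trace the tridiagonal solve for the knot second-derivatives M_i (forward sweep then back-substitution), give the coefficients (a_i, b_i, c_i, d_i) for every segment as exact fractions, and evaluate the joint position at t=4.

  seg 0: a=-5 b=-4/21 c=0 d=2/21
  seg 1: a=-3 b=50/21 c=6/7 d=-23/84
  seg 2: a=3 b=53/21 c=-11/14 d=11/42
S(4) = -1/28

Δ: Δ0=2/3, Δ1=3, Δ2=2
row 1: diag=10, rhs=14; c'=1/5, d'=7/5
row 2: denom=6−2·1/5=28/5; d'=(-6−2·7/5)/(28/5)=-11/7
back: M2=-11/7
back: M1=7/5−1/5·-11/7=12/7
M: M0=0, M1=12/7, M2=-11/7, M3=0
seg 0: a=-5, c=M0/2=0, d=(M1−M0)/(6·3)=2/21, b=Δ0−h0·(2M0+M1)/6=-4/21
seg 1: a=-3, c=M1/2=6/7, d=(M2−M1)/(6·2)=-23/84, b=Δ1−h1·(2M1+M2)/6=50/21
seg 2: a=3, c=M2/2=-11/14, d=(M3−M2)/(6·1)=11/42, b=Δ2−h2·(2M2+M3)/6=53/21
t_q=4 → seg 1, τ=1; S=-3+50/21·τ+6/7·τ²+-23/84·τ³=-1/28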